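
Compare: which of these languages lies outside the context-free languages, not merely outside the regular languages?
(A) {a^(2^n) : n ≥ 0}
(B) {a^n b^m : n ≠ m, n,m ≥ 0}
(A) {a^(2^n) : n ≥ 0}

(A) {a^(2^n) : n ≥ 0} requires the CFL pumping lemma.

- {a^n b^m : n ≠ m, n,m ≥ 0} is context-free (but not regular)
  • Can be shown non-regular with the regular pumping lemma
  • After pumping a's, we can make n = m

- {a^(2^n) : n ≥ 0} is NOT context-free
  • Requires the CFL pumping lemma to prove
  • Gaps between powers of 2 grow exponentially

The CFL pumping lemma is "stronger" in that it can prove non-membership
in the larger class of context-free languages.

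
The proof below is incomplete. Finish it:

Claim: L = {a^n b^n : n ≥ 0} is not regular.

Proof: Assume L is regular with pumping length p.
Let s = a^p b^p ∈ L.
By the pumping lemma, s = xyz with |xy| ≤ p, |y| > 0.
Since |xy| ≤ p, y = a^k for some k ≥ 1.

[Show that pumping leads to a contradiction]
Consider xy²z = a^(p+k) b^p.

Since k ≥ 1, we have p + k > p.
So xy²z has more a's than b's: (p+k) a's vs p b's.
This means xy²z ∉ L because a^n b^n requires equal counts.

This contradicts the pumping lemma which states xy²z ∈ L.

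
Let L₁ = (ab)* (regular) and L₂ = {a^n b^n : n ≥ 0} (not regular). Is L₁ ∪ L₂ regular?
No — L₁ ∪ L₂ is not regular.

Let U = (ab)* ∪ {a^n b^n}. If U were regular, then U ∩ aa*bb* would be regular (closure under intersection with a regular language). But (ab)* ∩ aa*bb* = {ab} and {a^n b^n} ∩ aa*bb* = {a^n b^n : n ≥ 1}, so U ∩ aa*bb* = {a^n b^n : n ≥ 1}, which is not regular. Hence U is not regular.

Note that the bare facts "L₁ regular, L₂ non-regular" do not settle the question by themselves: the closure of regular languages under ∪, ∩, complement and difference applies only when BOTH operands are regular. With a non-regular operand the result can come out regular or non-regular depending on the specific languages, so one has to work out L₁ ∪ L₂ for this particular pair, as above.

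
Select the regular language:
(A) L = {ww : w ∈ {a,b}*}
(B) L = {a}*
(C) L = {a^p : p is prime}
(B) {a}*

(B) L = {a}* is regular.

This can be recognized by a finite automaton (DFA/NFA).
Regular expressions like {a}* define regular languages.

The other choices are not regular:
- {a^p : p is prime}: After pumping, the length becomes composite
- {ww : w ∈ {a,b}*}: After pumping, the two halves no longer match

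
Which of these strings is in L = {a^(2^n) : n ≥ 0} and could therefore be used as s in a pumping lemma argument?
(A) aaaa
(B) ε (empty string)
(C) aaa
(A) aaaa

The pumping lemma is applied to a string s that lies in L, so first check membership of each option:
- (A) aaaa has length 4 = 2^2, so it is in L ✓
- (B) ε has length 0, which is not a power of 2, so it is not in L ✗
- (C) aaa has length 3, strictly between 2^1 = 2 and 2^2 = 4, so it is not in L ✗

Only (A) aaaa is in L, so it is the only candidate that could play the role of s.
(In a complete proof one picks s in terms of the pumping length p so that |s| ≥ p is guaranteed; a fixed string like aaaa illustrates the shape of such an s.)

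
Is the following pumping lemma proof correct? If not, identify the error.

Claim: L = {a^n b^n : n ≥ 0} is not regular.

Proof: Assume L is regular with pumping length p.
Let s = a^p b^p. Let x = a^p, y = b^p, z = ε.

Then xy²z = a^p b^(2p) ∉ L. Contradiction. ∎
The proof is INCORRECT.

Error: The decomposition violates |xy| ≤ p.
With x = a^p and y = b^p, we have |xy| = 2p > p.
The pumping lemma requires |xy| ≤ p, so y must be within the first p characters.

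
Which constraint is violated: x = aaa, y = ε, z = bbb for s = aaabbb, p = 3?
Violated: |y| > 0

The decomposition x = aaa, y = ε, z = bbb for s = aaabbb with p = 3
violates the constraint: |y| > 0

|y| = 0, but the pumping lemma requires |y| > 0 (y must be non-empty).

Pumping lemma constraints:
1. xyz = s (decomposition is valid)
2. |xy| ≤ p
3. |y| > 0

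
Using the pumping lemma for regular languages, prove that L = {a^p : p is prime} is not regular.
Assume for contradiction that L is regular, and let p ≥ 1 be the pumping length given by the pumping lemma.
Choose a prime q with q ≥ p (one exists because there are infinitely many primes) and let s = a^q. Then s ∈ L and |s| = q ≥ p.
By the pumping lemma, s = xyz for some x, y, z with |xy| ≤ p, |y| ≥ 1, and xy^i z ∈ L for every i ≥ 0.
Here y = a^k for some k with 1 ≤ k ≤ p, and xy^i z = a^(q + (i − 1)k) for every i ≥ 0.

Take i = q + 1: |xy^(q+1) z| = q + qk = q(k + 1).
Both factors satisfy q ≥ 2 and k + 1 ≥ 2, so q(k + 1) is composite, and xy^(q+1) z ∉ L.

This contradicts the pumping lemma, which requires xy^i z ∈ L for all i ≥ 0.
Hence L = {a^p : p is prime} is not regular. ∎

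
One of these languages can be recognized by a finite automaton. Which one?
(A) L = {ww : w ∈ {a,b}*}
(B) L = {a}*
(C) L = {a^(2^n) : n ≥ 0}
(B) {a}*

(B) L = {a}* is regular.

This can be recognized by a finite automaton (DFA/NFA).
Regular expressions like {a}* define regular languages.

The other choices are not regular:
- {a^(2^n) : n ≥ 0}: After pumping, length is no longer a power of 2
- {ww : w ∈ {a,b}*}: After pumping, the two halves no longer match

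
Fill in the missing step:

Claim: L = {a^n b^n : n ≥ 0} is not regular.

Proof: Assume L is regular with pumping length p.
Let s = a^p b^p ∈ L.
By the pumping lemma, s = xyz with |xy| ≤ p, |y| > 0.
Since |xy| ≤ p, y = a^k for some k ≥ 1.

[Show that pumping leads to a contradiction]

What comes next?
Consider xy²z = a^(p+k) b^p.

Since k ≥ 1, we have p + k > p.
So xy²z has more a's than b's: (p+k) a's vs p b's.
This means xy²z ∉ L because a^n b^n requires equal counts.

This contradicts the pumping lemma which states xy²z ∈ L.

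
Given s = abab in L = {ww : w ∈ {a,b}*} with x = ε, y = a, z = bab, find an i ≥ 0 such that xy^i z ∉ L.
i = 3

xy³z = ε · aaa · bab = aaabab; aaabab has length 6; its halves are aaa and bab, which differ, so it is not in L.
(Other choices also work, e.g. i = 0, 2; only i = 1 is guaranteed to stay in L since xy¹z = s.)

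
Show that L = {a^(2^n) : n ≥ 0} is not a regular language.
Assume for contradiction that L is regular, and let p ≥ 1 be the pumping length given by the pumping lemma.
Choose s = a^(2^p). Then s ∈ L and |s| = 2^p ≥ p.
By the pumping lemma, s = xyz for some x, y, z with |xy| ≤ p, |y| ≥ 1, and xy^i z ∈ L for every i ≥ 0.
Here y = a^k for some k with 1 ≤ k ≤ |xy| ≤ p, and p < 2^p.

Take i = 2: |xy²z| = 2^p + k.
Now 2^p < 2^p + k ≤ 2^p + p < 2^p + 2^p = 2^(p+1).
So |xy²z| lies strictly between the consecutive powers of two 2^p and 2^(p+1), hence is not a power of 2, and xy²z ∉ L.

This contradicts the pumping lemma, which requires xy^i z ∈ L for all i ≥ 0.
Hence L = {a^(2^n) : n ≥ 0} is not regular. ∎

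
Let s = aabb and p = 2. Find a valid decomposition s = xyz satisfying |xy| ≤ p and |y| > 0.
x = 'a', y = 'a', z = 'bb'

For s = aabb and p = 2, one valid decomposition is:
- x = 'a' (length 1)
- y = 'a' (length 1)
- z = 'bb' (length 2)

Verification:
- xyz = 'a' + 'a' + 'bb' = aabb ✓
- |xy| = 2 ≤ 2 ✓
- |y| = 1 > 0 ✓

All pumping lemma constraints are satisfied.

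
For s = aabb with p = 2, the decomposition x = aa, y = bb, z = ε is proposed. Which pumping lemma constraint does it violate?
Violated: |xy| ≤ p

The decomposition x = aa, y = bb, z = ε for s = aabb with p = 2
violates the constraint: |xy| ≤ p

|xy| = |aabb| = 4 > 2 = p. The decomposition puts too many characters in xy.

Pumping lemma constraints:
1. xyz = s (decomposition is valid)
2. |xy| ≤ p
3. |y| > 0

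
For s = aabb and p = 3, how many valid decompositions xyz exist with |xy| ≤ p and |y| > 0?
6

For s = 'aabb' with pumping length p = 3:

Constraints: |xy| ≤ 3, |y| > 0

Valid decompositions (|xy| ≤ p, |y| ≥ 1):
  • x='', y='a', z='abb'
  • x='a', y='a', z='bb'
  • x='', y='aa', z='bb'
  • x='aa', y='b', z='b'
  • x='a', y='ab', z='b'
  • x='', y='aab', z='b'

Total count: 6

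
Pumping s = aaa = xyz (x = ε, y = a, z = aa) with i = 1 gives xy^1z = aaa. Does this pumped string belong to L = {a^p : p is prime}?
Yes

xy¹z = ε · a · aa = aaa.
aaa has length 3, which is prime, so it is in L.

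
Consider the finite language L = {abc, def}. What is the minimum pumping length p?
p = 4

For a finite language L, the pumping lemma holds vacuously if p > max|s| for s ∈ L.

The longest string in L = {abc, def} has length 3.
If p = 4, then no string s ∈ L has |s| ≥ p, so the condition is vacuously true.

The minimum pumping length is p = 4.

Why no smaller p works: for any p ≤ 3, the longest string s ∈ L has |s| = 3 ≥ p, so it would
have to be pumpable; but pumping up (i = 2, 3, ...) produces ever longer strings, which cannot all lie in the
finite language L. So the pumping property fails for every p ≤ 3.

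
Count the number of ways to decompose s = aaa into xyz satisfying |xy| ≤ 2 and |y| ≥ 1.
3

For s = 'aaa' with pumping length p = 2:

Constraints: |xy| ≤ 2, |y| > 0

Valid decompositions (|xy| ≤ p, |y| ≥ 1):
  • x='', y='a', z='aa'
  • x='a', y='a', z='a'
  • x='', y='aa', z='a'

Total count: 3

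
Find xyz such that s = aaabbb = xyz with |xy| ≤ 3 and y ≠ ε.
x = 'a', y = 'a', z = 'abbb'

For s = aaabbb and p = 3, one valid decomposition is:
- x = 'a' (length 1)
- y = 'a' (length 1)
- z = 'abbb' (length 4)

Verification:
- xyz = 'a' + 'a' + 'abbb' = aaabbb ✓
- |xy| = 2 ≤ 3 ✓
- |y| = 1 > 0 ✓

All pumping lemma constraints are satisfied.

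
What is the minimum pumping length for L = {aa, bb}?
p = 3

For a finite language L, the pumping lemma holds vacuously if p > max|s| for s ∈ L.

The longest string in L = {aa, bb} has length 2.
If p = 3, then no string s ∈ L has |s| ≥ p, so the condition is vacuously true.

The minimum pumping length is p = 3.

Why no smaller p works: for any p ≤ 2, the longest string s ∈ L has |s| = 2 ≥ p, so it would
have to be pumpable; but pumping up (i = 2, 3, ...) produces ever longer strings, which cannot all lie in the
finite language L. So the pumping property fails for every p ≤ 2.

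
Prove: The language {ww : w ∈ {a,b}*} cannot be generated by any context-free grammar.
Assume for contradiction that L is context-free, and let p ≥ 1 be the pumping length given by the pumping lemma for CFLs.
Choose s = a^p b^p a^p b^p. Then s ∈ L (take w = a^p b^p) and |s| = 4p ≥ p.
By the CFL pumping lemma, s = uvxyz for some u, v, x, y, z with |vxy| ≤ p, |vy| ≥ 1, and uv^i xy^i z ∈ L for every i ≥ 0.

Write s as four blocks A₁ B₁ A₂ B₂ with A₁ = A₂ = a^p and B₁ = B₂ = b^p. Since |vxy| ≤ p, the window vxy lies inside at most two adjacent blocks. Take i = 0 and let t = uxz, so |t| = 4p − |vy| with 1 ≤ |vy| ≤ p. If |t| is odd, t ∉ L immediately, so assume |vy| is even (hence |vy| ≥ 2) and |t|/2 = 2p − |vy|/2, which satisfies p ≤ |t|/2 ≤ 2p − 1.

Case 1 (vxy inside A₁B₁): t = a^(p−j) b^(p−l) a^p b^p with j + l = |vy|. The second half of t has length < 2p, so it is a suffix of the trailing a^p b^p and ends in b; the first half is a^(p−j) b^(p−l) a^((j+l)/2), which ends in a because (j+l)/2 ≥ 1. The halves differ, so t ∉ L.

Case 2 (vxy inside B₁A₂, straddling the middle): t = a^p b^(p−j) a^(p−l) b^p with j + l = |vy|. If t = ww, then w is a prefix of t of length ≥ p, so w begins with a^p; and w is a suffix of t of length ≥ p, so w ends with b^p. That forces |w| ≥ 2p, contradicting |w| = |t|/2 ≤ 2p − 1. So t ∉ L.

Case 3 (vxy inside A₂B₂): t = a^p b^p a^(p−j) b^(p−l) with j + l = |vy|. The first half of t is a prefix of a^p b^p, so it begins with a; the second half is b^((j+l)/2) a^(p−j) b^(p−l), which begins with b. The halves differ, so t ∉ L.

In every case uv⁰xy⁰z = uxz ∉ L.

This contradicts the CFL pumping lemma, which requires uv^i xy^i z ∈ L for all i ≥ 0.
Hence L = {ww : w ∈ {a,b}*} is not context-free. ∎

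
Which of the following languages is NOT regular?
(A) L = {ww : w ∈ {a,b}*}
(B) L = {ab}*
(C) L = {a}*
(A) {ww : w ∈ {a,b}*}

(A) L = {ww : w ∈ {a,b}*} is NOT regular.

The pumping lemma can be used to prove this:
After pumping, the two halves no longer match

The other languages are regular because they can be recognized by finite automata.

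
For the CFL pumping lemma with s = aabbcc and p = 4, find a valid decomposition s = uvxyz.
u='a', v='a', x='bb', y='c', z='c'

For s = aabbcc with pumping length p = 4:

One valid decomposition:
- u = 'a'
- v = 'a'
- x = 'bb'
- y = 'c'
- z = 'c'

Verification:
- uvxyz = 'a' + 'a' + 'bb' + 'c' + 'c' = aabbcc ✓
- |vxy| = |'abbc'| = 4 ≤ 4 ✓
- |vy| = |'ac'| = 2 > 0 ✓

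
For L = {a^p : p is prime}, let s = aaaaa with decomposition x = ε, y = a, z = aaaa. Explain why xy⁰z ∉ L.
xy⁰z = aaaa ∉ L

Pumping with i = 0 replaces y = a by y⁰ = ε:
- Original: s = xyz = aaaaa; aaaaa has length 5, which is prime, so it is in L
- Pumped: xy⁰z = ε · ε · aaaa = aaaa
- aaaa has length 4 = 2 × 2, which is not prime, so it is not in L

The pumping lemma would require xy⁰z ∈ L, so this decomposition yields a contradiction.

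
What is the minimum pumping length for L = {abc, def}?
p = 4

For a finite language L, the pumping lemma holds vacuously if p > max|s| for s ∈ L.

The longest string in L = {abc, def} has length 3.
If p = 4, then no string s ∈ L has |s| ≥ p, so the condition is vacuously true.

The minimum pumping length is p = 4.

Why no smaller p works: for any p ≤ 3, the longest string s ∈ L has |s| = 3 ≥ p, so it would
have to be pumpable; but pumping up (i = 2, 3, ...) produces ever longer strings, which cannot all lie in the
finite language L. So the pumping property fails for every p ≤ 3.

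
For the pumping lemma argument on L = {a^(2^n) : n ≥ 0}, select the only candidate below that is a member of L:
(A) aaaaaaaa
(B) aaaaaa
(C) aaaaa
(A) aaaaaaaa

The pumping lemma is applied to a string s that lies in L, so first check membership of each option:
- (A) aaaaaaaa has length 8 = 2^3, so it is in L ✓
- (B) aaaaaa has length 6, strictly between 2^2 = 4 and 2^3 = 8, so it is not in L ✗
- (C) aaaaa has length 5, strictly between 2^2 = 4 and 2^3 = 8, so it is not in L ✗

Only (A) aaaaaaaa is in L, so it is the only candidate that could play the role of s.
(In a complete proof one picks s in terms of the pumping length p so that |s| ≥ p is guaranteed; a fixed string like aaaaaaaa illustrates the shape of such an s.)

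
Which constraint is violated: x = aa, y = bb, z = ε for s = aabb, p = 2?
Violated: |xy| ≤ p

The decomposition x = aa, y = bb, z = ε for s = aabb with p = 2
violates the constraint: |xy| ≤ p

|xy| = |aabb| = 4 > 2 = p. The decomposition puts too many characters in xy.

Pumping lemma constraints:
1. xyz = s (decomposition is valid)
2. |xy| ≤ p
3. |y| > 0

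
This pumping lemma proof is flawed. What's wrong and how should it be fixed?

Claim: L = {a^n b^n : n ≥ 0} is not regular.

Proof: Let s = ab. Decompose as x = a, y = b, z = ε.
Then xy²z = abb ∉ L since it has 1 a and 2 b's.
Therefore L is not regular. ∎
Error: The string s = ab might be shorter than the pumping length p.

Correction: Choose s = a^p b^p to ensure |s| ≥ p. Also, the decomposition is wrong: with |xy| ≤ p, y cannot include b's when s starts with p a's.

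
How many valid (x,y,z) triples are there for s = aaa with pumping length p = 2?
3

For s = 'aaa' with pumping length p = 2:

Constraints: |xy| ≤ 2, |y| > 0

Valid decompositions (|xy| ≤ p, |y| ≥ 1):
  • x='', y='a', z='aa'
  • x='a', y='a', z='a'
  • x='', y='aa', z='a'

Total count: 3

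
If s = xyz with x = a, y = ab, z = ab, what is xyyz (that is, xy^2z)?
aababab

Given x = 'a', y = 'ab', z = 'ab' and i = 2:

xy^2z = x + y·y·...·y (2 times) + z
       = 'a' + 'ab'^2 + 'ab'
       = 'a' + 'abab' + 'ab'
       = 'aababab'

The pumped string is 'aababab' with length 7.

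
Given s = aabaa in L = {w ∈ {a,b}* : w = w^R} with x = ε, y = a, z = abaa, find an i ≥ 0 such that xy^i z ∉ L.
i = 2

xy²z = ε · aa · abaa = aaabaa; aaabaa reversed is aabaaa ≠ aaabaa, so it is not a palindrome and is not in L.
(Other choices also work, e.g. i = 0, 3; only i = 1 is guaranteed to stay in L since xy¹z = s.)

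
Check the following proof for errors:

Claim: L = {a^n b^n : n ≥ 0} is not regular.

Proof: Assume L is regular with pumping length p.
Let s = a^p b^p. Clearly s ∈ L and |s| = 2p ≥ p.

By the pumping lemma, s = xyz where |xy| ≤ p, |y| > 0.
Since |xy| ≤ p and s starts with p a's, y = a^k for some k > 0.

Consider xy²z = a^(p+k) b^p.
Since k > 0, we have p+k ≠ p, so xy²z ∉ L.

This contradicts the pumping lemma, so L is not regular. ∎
The proof is correct.

This proof is valid because:
1. The string s = a^p b^p is correctly in L
2. The decomposition analysis is correct: y must consist only of a's
3. The contradiction is valid: pumping increases a's but not b's
4. The conclusion follows logically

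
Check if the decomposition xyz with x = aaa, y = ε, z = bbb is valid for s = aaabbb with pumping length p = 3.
Violated: |y| > 0

The decomposition x = aaa, y = ε, z = bbb for s = aaabbb with p = 3
violates the constraint: |y| > 0

|y| = 0, but the pumping lemma requires |y| > 0 (y must be non-empty).

Pumping lemma constraints:
1. xyz = s (decomposition is valid)
2. |xy| ≤ p
3. |y| > 0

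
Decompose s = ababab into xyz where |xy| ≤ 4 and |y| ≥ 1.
x = 'aba', y = 'b', z = 'ab'

For s = ababab and p = 4, one valid decomposition is:
- x = 'aba' (length 3)
- y = 'b' (length 1)
- z = 'ab' (length 2)

Verification:
- xyz = 'aba' + 'b' + 'ab' = ababab ✓
- |xy| = 4 ≤ 4 ✓
- |y| = 1 > 0 ✓

All pumping lemma constraints are satisfied.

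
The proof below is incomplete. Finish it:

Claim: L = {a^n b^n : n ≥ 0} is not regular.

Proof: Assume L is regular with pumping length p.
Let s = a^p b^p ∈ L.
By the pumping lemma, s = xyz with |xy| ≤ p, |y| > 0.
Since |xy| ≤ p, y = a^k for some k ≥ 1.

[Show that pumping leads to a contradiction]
Consider xy²z = a^(p+k) b^p.

Since k ≥ 1, we have p + k > p.
So xy²z has more a's than b's: (p+k) a's vs p b's.
This means xy²z ∉ L because a^n b^n requires equal counts.

This contradicts the pumping lemma which states xy²z ∈ L.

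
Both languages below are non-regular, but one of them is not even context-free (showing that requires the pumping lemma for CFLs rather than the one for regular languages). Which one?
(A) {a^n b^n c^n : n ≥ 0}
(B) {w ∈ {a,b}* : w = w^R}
(A) {a^n b^n c^n : n ≥ 0}

(A) {a^n b^n c^n : n ≥ 0} requires the CFL pumping lemma.

- {w ∈ {a,b}* : w = w^R} is context-free (but not regular)
  • Can be shown non-regular with the regular pumping lemma
  • After pumping, the string is no longer symmetric

- {a^n b^n c^n : n ≥ 0} is NOT context-free
  • Requires the CFL pumping lemma to prove
  • Cannot maintain three equal counts simultaneously

The CFL pumping lemma is "stronger" in that it can prove non-membership
in the larger class of context-free languages.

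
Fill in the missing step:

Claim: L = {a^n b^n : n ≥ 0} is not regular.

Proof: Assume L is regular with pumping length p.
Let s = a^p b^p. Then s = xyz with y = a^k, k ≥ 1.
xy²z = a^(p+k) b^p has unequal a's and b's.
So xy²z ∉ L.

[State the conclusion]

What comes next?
This contradicts the pumping lemma for regular languages,
which guarantees xy^i z ∈ L for all i ≥ 0.

Since our assumption that L is regular leads to a contradiction,
we conclude that L = {a^n b^n : n ≥ 0} is NOT regular. ∎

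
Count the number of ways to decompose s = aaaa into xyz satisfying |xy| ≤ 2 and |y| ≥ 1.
3

For s = 'aaaa' with pumping length p = 2:

Constraints: |xy| ≤ 2, |y| > 0

Valid decompositions (|xy| ≤ p, |y| ≥ 1):
  • x='', y='a', z='aaa'
  • x='a', y='a', z='aa'
  • x='', y='aa', z='aa'

Total count: 3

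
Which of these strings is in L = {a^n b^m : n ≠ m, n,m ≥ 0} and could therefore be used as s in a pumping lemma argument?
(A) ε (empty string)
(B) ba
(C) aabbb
(C) aabbb

The pumping lemma is applied to a string s that lies in L, so first check membership of each option:
- (A) ε = a^0 b^0 has n = m = 0, so it is not in L ✗
- (B) ba has an a after a b, so it is not of the form a^n b^m and is not in L ✗
- (C) aabbb = a^2 b^3 with 2 ≠ 3, so it is in L ✓

Only (C) aabbb is in L, so it is the only candidate that could play the role of s.
(In a complete proof one picks s in terms of the pumping length p so that |s| ≥ p is guaranteed; a fixed string like aabbb illustrates the shape of such an s.)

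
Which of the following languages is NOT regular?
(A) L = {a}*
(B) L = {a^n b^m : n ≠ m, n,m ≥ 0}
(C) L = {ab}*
(B) {a^n b^m : n ≠ m, n,m ≥ 0}

(B) L = {a^n b^m : n ≠ m, n,m ≥ 0} is NOT regular.

The pumping lemma can be used to prove this:
After pumping a's, we can make n = m

The other languages are regular because they can be recognized by finite automata.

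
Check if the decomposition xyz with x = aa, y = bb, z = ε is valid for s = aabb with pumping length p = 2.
Violated: |xy| ≤ p

The decomposition x = aa, y = bb, z = ε for s = aabb with p = 2
violates the constraint: |xy| ≤ p

|xy| = |aabb| = 4 > 2 = p. The decomposition puts too many characters in xy.

Pumping lemma constraints:
1. xyz = s (decomposition is valid)
2. |xy| ≤ p
3. |y| > 0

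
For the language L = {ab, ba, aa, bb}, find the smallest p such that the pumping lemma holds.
p = 3

For a finite language L, the pumping lemma holds vacuously if p > max|s| for s ∈ L.

The longest string in L = {ab, ba, aa, bb} has length 2.
If p = 3, then no string s ∈ L has |s| ≥ p, so the condition is vacuously true.

The minimum pumping length is p = 3.

Why no smaller p works: for any p ≤ 2, the longest string s ∈ L has |s| = 2 ≥ p, so it would
have to be pumpable; but pumping up (i = 2, 3, ...) produces ever longer strings, which cannot all lie in the
finite language L. So the pumping property fails for every p ≤ 2.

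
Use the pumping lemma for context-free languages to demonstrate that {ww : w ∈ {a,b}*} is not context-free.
Assume for contradiction that L is context-free, and let p ≥ 1 be the pumping length given by the pumping lemma for CFLs.
Choose s = a^p b^p a^p b^p. Then s ∈ L (take w = a^p b^p) and |s| = 4p ≥ p.
By the CFL pumping lemma, s = uvxyz for some u, v, x, y, z with |vxy| ≤ p, |vy| ≥ 1, and uv^i xy^i z ∈ L for every i ≥ 0.

Write s as four blocks A₁ B₁ A₂ B₂ with A₁ = A₂ = a^p and B₁ = B₂ = b^p. Since |vxy| ≤ p, the window vxy lies inside at most two adjacent blocks. Take i = 0 and let t = uxz, so |t| = 4p − |vy| with 1 ≤ |vy| ≤ p. If |t| is odd, t ∉ L immediately, so assume |vy| is even (hence |vy| ≥ 2) and |t|/2 = 2p − |vy|/2, which satisfies p ≤ |t|/2 ≤ 2p − 1.

Case 1 (vxy inside A₁B₁): t = a^(p−j) b^(p−l) a^p b^p with j + l = |vy|. The second half of t has length < 2p, so it is a suffix of the trailing a^p b^p and ends in b; the first half is a^(p−j) b^(p−l) a^((j+l)/2), which ends in a because (j+l)/2 ≥ 1. The halves differ, so t ∉ L.

Case 2 (vxy inside B₁A₂, straddling the middle): t = a^p b^(p−j) a^(p−l) b^p with j + l = |vy|. If t = ww, then w is a prefix of t of length ≥ p, so w begins with a^p; and w is a suffix of t of length ≥ p, so w ends with b^p. That forces |w| ≥ 2p, contradicting |w| = |t|/2 ≤ 2p − 1. So t ∉ L.

Case 3 (vxy inside A₂B₂): t = a^p b^p a^(p−j) b^(p−l) with j + l = |vy|. The first half of t is a prefix of a^p b^p, so it begins with a; the second half is b^((j+l)/2) a^(p−j) b^(p−l), which begins with b. The halves differ, so t ∉ L.

In every case uv⁰xy⁰z = uxz ∉ L.

This contradicts the CFL pumping lemma, which requires uv^i xy^i z ∈ L for all i ≥ 0.
Hence L = {ww : w ∈ {a,b}*} is not context-free. ∎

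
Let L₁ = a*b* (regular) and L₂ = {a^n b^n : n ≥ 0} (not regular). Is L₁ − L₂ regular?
No — L₁ − L₂ is not regular.

a*b* − {a^n b^n} = {a^n b^m : n ≠ m}. If this were regular, then its complement intersected with a*b*, namely {a^n b^n : n ≥ 0}, would be regular too (closure under complement and intersection) — contradiction. So L₁ − L₂ is not regular.

Note that the bare facts "L₁ regular, L₂ non-regular" do not settle the question by themselves: the closure of regular languages under ∪, ∩, complement and difference applies only when BOTH operands are regular. With a non-regular operand the result can come out regular or non-regular depending on the specific languages, so one has to work out L₁ − L₂ for this particular pair, as above.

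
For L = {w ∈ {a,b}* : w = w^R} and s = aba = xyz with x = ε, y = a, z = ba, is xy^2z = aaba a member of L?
No

xy²z = ε · aa · ba = aaba.
aaba reversed is abaa ≠ aaba, so it is not a palindrome and is not in L.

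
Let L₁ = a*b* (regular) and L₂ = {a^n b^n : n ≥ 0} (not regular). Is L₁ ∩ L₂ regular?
No — L₁ ∩ L₂ is not regular.

Every string a^n b^n already lies in a*b*, so L₁ ∩ L₂ = {a^n b^n : n ≥ 0} = L₂ itself, which is the standard non-regular language (pump s = a^p b^p).

Note that the bare facts "L₁ regular, L₂ non-regular" do not settle the question by themselves: the closure of regular languages under ∪, ∩, complement and difference applies only when BOTH operands are regular. With a non-regular operand the result can come out regular or non-regular depending on the specific languages, so one has to work out L₁ ∩ L₂ for this particular pair, as above.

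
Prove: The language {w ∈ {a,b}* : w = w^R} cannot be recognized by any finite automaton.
Assume for contradiction that L is regular, and let p ≥ 1 be the pumping length given by the pumping lemma.
Choose s = a^p b a^p. Then s ∈ L (it reads the same in both directions) and |s| = 2p + 1 ≥ p.
By the pumping lemma, s = xyz for some x, y, z with |xy| ≤ p, |y| ≥ 1, and xy^i z ∈ L for every i ≥ 0.
Since |xy| ≤ p and the first p symbols of s are all a's, y = a^k for some k with 1 ≤ k ≤ p.

Take i = 2: xy²z = a^(p + k) b a^p.
Its reversal is a^p b a^(p + k). These differ because the block of a's before the unique b has length p + k in one and p in the other, and p + k ≠ p since k ≥ 1. So xy²z is not a palindrome, i.e. xy²z ∉ L.

This contradicts the pumping lemma, which requires xy^i z ∈ L for all i ≥ 0.
Hence L = {w ∈ {a,b}* : w = w^R} is not regular. ∎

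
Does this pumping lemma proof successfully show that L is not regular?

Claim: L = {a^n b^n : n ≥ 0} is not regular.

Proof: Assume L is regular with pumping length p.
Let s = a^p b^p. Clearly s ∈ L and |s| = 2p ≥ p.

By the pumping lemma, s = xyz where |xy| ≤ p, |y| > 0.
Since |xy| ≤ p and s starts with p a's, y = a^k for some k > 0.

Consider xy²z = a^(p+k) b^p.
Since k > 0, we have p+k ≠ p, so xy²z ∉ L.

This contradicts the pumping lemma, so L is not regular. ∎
The proof is correct.

This proof is valid because:
1. The string s = a^p b^p is correctly in L
2. The decomposition analysis is correct: y must consist only of a's
3. The contradiction is valid: pumping increases a's but not b's
4. The conclusion follows logically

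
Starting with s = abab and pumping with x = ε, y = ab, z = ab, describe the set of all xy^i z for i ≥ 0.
{xy^i z : i ≥ 0} = {(ab)^(i+1) : i ≥ 0} = {ab, abab, ababab, ...}

With x = ε, y = ab, z = ab: Pumping 'ab' gives strings of alternating a's and b's.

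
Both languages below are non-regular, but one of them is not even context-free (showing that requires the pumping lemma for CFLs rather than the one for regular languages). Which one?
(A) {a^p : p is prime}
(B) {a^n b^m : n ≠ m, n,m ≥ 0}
(A) {a^p : p is prime}

(A) {a^p : p is prime} requires the CFL pumping lemma.

- {a^n b^m : n ≠ m, n,m ≥ 0} is context-free (but not regular)
  • Can be shown non-regular with the regular pumping lemma
  • After pumping a's, we can make n = m

- {a^p : p is prime} is NOT context-free
  • Requires the CFL pumping lemma to prove
  • The CFL pumping lemma also fails because prime gaps are unbounded

The CFL pumping lemma is "stronger" in that it can prove non-membership
in the larger class of context-free languages.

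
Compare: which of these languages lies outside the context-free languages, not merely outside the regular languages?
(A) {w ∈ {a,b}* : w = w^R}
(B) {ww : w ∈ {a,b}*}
(B) {ww : w ∈ {a,b}*}

(B) {ww : w ∈ {a,b}*} requires the CFL pumping lemma.

- {w ∈ {a,b}* : w = w^R} is context-free (but not regular)
  • Can be shown non-regular with the regular pumping lemma
  • After pumping, the string is no longer symmetric

- {ww : w ∈ {a,b}*} is NOT context-free
  • Requires the CFL pumping lemma to prove
  • Even a PDA cannot compare two arbitrary halves symbol by symbol; CFL pumping on a^p b^p a^p b^p fails

The CFL pumping lemma is "stronger" in that it can prove non-membership
in the larger class of context-free languages.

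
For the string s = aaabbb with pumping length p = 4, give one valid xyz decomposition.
x = 'aa', y = 'ab', z = 'bb'

For s = aaabbb and p = 4, one valid decomposition is:
- x = 'aa' (length 2)
- y = 'ab' (length 2)
- z = 'bb' (length 2)

Verification:
- xyz = 'aa' + 'ab' + 'bb' = aaabbb ✓
- |xy| = 4 ≤ 4 ✓
- |y| = 2 > 0 ✓

All pumping lemma constraints are satisfied.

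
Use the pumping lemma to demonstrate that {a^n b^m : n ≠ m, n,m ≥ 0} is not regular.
Assume for contradiction that L is regular, and let p ≥ 1 be the pumping length given by the pumping lemma.
Choose s = a^p b^(p + p!). Then s ∈ L because p ≠ p + p! (as p! ≥ 1), and |s| ≥ p.
By the pumping lemma, s = xyz for some x, y, z with |xy| ≤ p, |y| ≥ 1, and xy^i z ∈ L for every i ≥ 0.
Since |xy| ≤ p and the first p symbols of s are all a's, y = a^k for some k with 1 ≤ k ≤ p.
For every i ≥ 0, xy^i z = a^(p + (i − 1)k) b^(p + p!).

Because 1 ≤ k ≤ p, k divides p!. Let t = p!/k (a positive integer) and take i = t + 1.
Then the number of a's is p + tk = p + p!, which equals the number of b's.
So xy^(t+1) z = a^(p + p!) b^(p + p!) has equally many a's and b's and is NOT in L.

This contradicts the pumping lemma, which requires xy^i z ∈ L for all i ≥ 0.
Hence L = {a^n b^m : n ≠ m, n,m ≥ 0} is not regular. ∎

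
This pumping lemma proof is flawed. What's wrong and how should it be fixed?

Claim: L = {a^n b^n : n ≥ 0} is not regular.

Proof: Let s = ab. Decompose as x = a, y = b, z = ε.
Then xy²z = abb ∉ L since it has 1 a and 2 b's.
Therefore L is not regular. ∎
Error: The string s = ab might be shorter than the pumping length p.

Correction: Choose s = a^p b^p to ensure |s| ≥ p. Also, the decomposition is wrong: with |xy| ≤ p, y cannot include b's when s starts with p a's.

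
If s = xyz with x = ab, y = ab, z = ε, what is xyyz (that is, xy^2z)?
ababab

Given x = 'ab', y = 'ab', z = '' and i = 2:

xy^2z = x + y·y·...·y (2 times) + z
       = 'ab' + 'ab'^2 + ''
       = 'ab' + 'abab' + ''
       = 'ababab'

The pumped string is 'ababab' with length 6.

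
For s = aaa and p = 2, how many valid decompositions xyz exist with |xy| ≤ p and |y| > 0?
3

For s = 'aaa' with pumping length p = 2:

Constraints: |xy| ≤ 2, |y| > 0

Valid decompositions (|xy| ≤ p, |y| ≥ 1):
  • x='', y='a', z='aa'
  • x='a', y='a', z='a'
  • x='', y='aa', z='a'

Total count: 3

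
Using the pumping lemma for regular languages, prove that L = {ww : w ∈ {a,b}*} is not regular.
Assume for contradiction that L is regular, and let p ≥ 1 be the pumping length given by the pumping lemma.
Choose s = a^p b a^p b. Then s ∈ L (take w = a^p b) and |s| = 2p + 2 ≥ p.
By the pumping lemma, s = xyz for some x, y, z with |xy| ≤ p, |y| ≥ 1, and xy^i z ∈ L for every i ≥ 0.
Since |xy| ≤ p and the first p symbols of s are all a's, y = a^k for some k with 1 ≤ k ≤ p.

Take i = 2: t = xy²z = a^(p + k) b a^p b.
Suppose t = uu for some string u. The string t contains exactly two b's and ends in b, so u contains exactly one b and ends in b; hence u = a^j b for some j, and uu = a^j b a^j b. Comparing with t = a^(p + k) b a^p b forces j = p + k (first block) and j = p (second block), which is impossible since k ≥ 1. So t ∉ L.

This contradicts the pumping lemma, which requires xy^i z ∈ L for all i ≥ 0.
Hence L = {ww : w ∈ {a,b}*} is not regular. ∎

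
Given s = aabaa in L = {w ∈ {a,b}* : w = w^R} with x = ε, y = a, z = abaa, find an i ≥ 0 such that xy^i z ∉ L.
i = 0

xy⁰z = ε · ε · abaa = abaa; abaa reversed is aaba ≠ abaa, so it is not a palindrome and is not in L.
(Other choices also work, e.g. i = 2, 3; only i = 1 is guaranteed to stay in L since xy¹z = s.)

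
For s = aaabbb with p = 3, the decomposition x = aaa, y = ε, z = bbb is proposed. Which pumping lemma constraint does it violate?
Violated: |y| > 0

The decomposition x = aaa, y = ε, z = bbb for s = aaabbb with p = 3
violates the constraint: |y| > 0

|y| = 0, but the pumping lemma requires |y| > 0 (y must be non-empty).

Pumping lemma constraints:
1. xyz = s (decomposition is valid)
2. |xy| ≤ p
3. |y| > 0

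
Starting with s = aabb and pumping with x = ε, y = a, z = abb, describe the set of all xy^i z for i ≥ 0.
{xy^i z : i ≥ 0} = {a^(i+1) b^2 : i ≥ 0} = {abb, aabb, aaabb, ...}

With x = ε, y = a, z = abb: Starting with aabb and pumping the first 'a' (z = abb keeps the second 'a'), we get strings with i+1 a's followed by 2 b's for i = 0, 1, 2, ...; note bb is not produced because z always contributes one a.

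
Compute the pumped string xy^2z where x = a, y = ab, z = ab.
aababab

Given x = 'a', y = 'ab', z = 'ab' and i = 2:

xy^2z = x + y·y·...·y (2 times) + z
       = 'a' + 'ab'^2 + 'ab'
       = 'a' + 'abab' + 'ab'
       = 'aababab'

The pumped string is 'aababab' with length 7.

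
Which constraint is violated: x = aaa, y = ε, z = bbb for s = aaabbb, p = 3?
Violated: |y| > 0

The decomposition x = aaa, y = ε, z = bbb for s = aaabbb with p = 3
violates the constraint: |y| > 0

|y| = 0, but the pumping lemma requires |y| > 0 (y must be non-empty).

Pumping lemma constraints:
1. xyz = s (decomposition is valid)
2. |xy| ≤ p
3. |y| > 0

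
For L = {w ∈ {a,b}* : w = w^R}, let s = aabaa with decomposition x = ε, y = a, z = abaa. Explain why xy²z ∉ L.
xy²z = aaabaa ∉ L

Pumping with i = 2 replaces y = a by y² = aa:
- Original: s = xyz = aabaa; aabaa reversed is aabaa, the same string, so it is a palindrome and is in L
- Pumped: xy²z = ε · aa · abaa = aaabaa
- aaabaa reversed is aabaaa ≠ aaabaa, so it is not a palindrome and is not in L

The pumping lemma would require xy²z ∈ L, so this decomposition yields a contradiction.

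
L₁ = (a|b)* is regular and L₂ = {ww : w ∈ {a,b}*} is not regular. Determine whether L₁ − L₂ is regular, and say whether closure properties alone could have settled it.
No — L₁ − L₂ is not regular.

L₁ − L₂ is the complement of {ww} within {a,b}*. If it were regular, its complement {ww} would be regular as well (regular languages are closed under complement) — contradiction. So L₁ − L₂ is not regular.

Note that the bare facts "L₁ regular, L₂ non-regular" do not settle the question by themselves: the closure of regular languages under ∪, ∩, complement and difference applies only when BOTH operands are regular. With a non-regular operand the result can come out regular or non-regular depending on the specific languages, so one has to work out L₁ − L₂ for this particular pair, as above.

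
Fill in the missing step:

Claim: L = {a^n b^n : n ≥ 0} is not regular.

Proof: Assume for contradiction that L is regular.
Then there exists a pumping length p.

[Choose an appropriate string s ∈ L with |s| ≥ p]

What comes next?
s = a^p b^p

This string is in L (has equal a's and b's) and has length 2p ≥ p.
Any decomposition xyz with |xy| ≤ p means y consists only of a's,
so pumping will unbalance the counts.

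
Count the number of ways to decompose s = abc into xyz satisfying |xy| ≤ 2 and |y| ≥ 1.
3

For s = 'abc' with pumping length p = 2:

Constraints: |xy| ≤ 2, |y| > 0

Valid decompositions (|xy| ≤ p, |y| ≥ 1):
  • x='', y='a', z='bc'
  • x='a', y='b', z='c'
  • x='', y='ab', z='c'

Total count: 3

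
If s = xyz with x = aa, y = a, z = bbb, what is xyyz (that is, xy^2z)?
aaaabbb

Given x = 'aa', y = 'a', z = 'bbb' and i = 2:

xy^2z = x + y·y·...·y (2 times) + z
       = 'aa' + 'a'^2 + 'bbb'
       = 'aa' + 'aa' + 'bbb'
       = 'aaaabbb'

The pumped string is 'aaaabbb' with length 7.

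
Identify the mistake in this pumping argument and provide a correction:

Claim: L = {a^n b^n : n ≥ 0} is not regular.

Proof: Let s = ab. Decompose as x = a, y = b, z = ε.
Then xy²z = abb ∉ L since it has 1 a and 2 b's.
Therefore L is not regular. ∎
Error: The string s = ab might be shorter than the pumping length p.

Correction: Choose s = a^p b^p to ensure |s| ≥ p. Also, the decomposition is wrong: with |xy| ≤ p, y cannot include b's when s starts with p a's.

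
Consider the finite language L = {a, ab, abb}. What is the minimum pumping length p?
p = 4

For a finite language L, the pumping lemma holds vacuously if p > max|s| for s ∈ L.

The longest string in L = {a, ab, abb} has length 3.
If p = 4, then no string s ∈ L has |s| ≥ p, so the condition is vacuously true.

The minimum pumping length is p = 4.

Why no smaller p works: for any p ≤ 3, the longest string s ∈ L has |s| = 3 ≥ p, so it would
have to be pumpable; but pumping up (i = 2, 3, ...) produces ever longer strings, which cannot all lie in the
finite language L. So the pumping property fails for every p ≤ 3.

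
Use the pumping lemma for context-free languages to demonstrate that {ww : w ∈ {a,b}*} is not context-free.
Assume for contradiction that L is context-free, and let p ≥ 1 be the pumping length given by the pumping lemma for CFLs.
Choose s = a^p b^p a^p b^p. Then s ∈ L (take w = a^p b^p) and |s| = 4p ≥ p.
By the CFL pumping lemma, s = uvxyz for some u, v, x, y, z with |vxy| ≤ p, |vy| ≥ 1, and uv^i xy^i z ∈ L for every i ≥ 0.

Write s as four blocks A₁ B₁ A₂ B₂ with A₁ = A₂ = a^p and B₁ = B₂ = b^p. Since |vxy| ≤ p, the window vxy lies inside at most two adjacent blocks. Take i = 0 and let t = uxz, so |t| = 4p − |vy| with 1 ≤ |vy| ≤ p. If |t| is odd, t ∉ L immediately, so assume |vy| is even (hence |vy| ≥ 2) and |t|/2 = 2p − |vy|/2, which satisfies p ≤ |t|/2 ≤ 2p − 1.

Case 1 (vxy inside A₁B₁): t = a^(p−j) b^(p−l) a^p b^p with j + l = |vy|. The second half of t has length < 2p, so it is a suffix of the trailing a^p b^p and ends in b; the first half is a^(p−j) b^(p−l) a^((j+l)/2), which ends in a because (j+l)/2 ≥ 1. The halves differ, so t ∉ L.

Case 2 (vxy inside B₁A₂, straddling the middle): t = a^p b^(p−j) a^(p−l) b^p with j + l = |vy|. If t = ww, then w is a prefix of t of length ≥ p, so w begins with a^p; and w is a suffix of t of length ≥ p, so w ends with b^p. That forces |w| ≥ 2p, contradicting |w| = |t|/2 ≤ 2p − 1. So t ∉ L.

Case 3 (vxy inside A₂B₂): t = a^p b^p a^(p−j) b^(p−l) with j + l = |vy|. The first half of t is a prefix of a^p b^p, so it begins with a; the second half is b^((j+l)/2) a^(p−j) b^(p−l), which begins with b. The halves differ, so t ∉ L.

In every case uv⁰xy⁰z = uxz ∉ L.

This contradicts the CFL pumping lemma, which requires uv^i xy^i z ∈ L for all i ≥ 0.
Hence L = {ww : w ∈ {a,b}*} is not context-free. ∎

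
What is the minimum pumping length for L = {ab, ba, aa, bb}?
p = 3

For a finite language L, the pumping lemma holds vacuously if p > max|s| for s ∈ L.

The longest string in L = {ab, ba, aa, bb} has length 2.
If p = 3, then no string s ∈ L has |s| ≥ p, so the condition is vacuously true.

The minimum pumping length is p = 3.

Why no smaller p works: for any p ≤ 2, the longest string s ∈ L has |s| = 2 ≥ p, so it would
have to be pumpable; but pumping up (i = 2, 3, ...) produces ever longer strings, which cannot all lie in the
finite language L. So the pumping property fails for every p ≤ 2.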